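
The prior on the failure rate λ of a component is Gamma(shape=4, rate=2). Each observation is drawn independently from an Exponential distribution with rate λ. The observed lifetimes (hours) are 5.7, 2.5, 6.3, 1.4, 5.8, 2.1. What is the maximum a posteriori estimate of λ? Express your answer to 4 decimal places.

λ̂_MAP = 0.3488

The Exponential(rate=λ) likelihood is ∝ λ^n e^(−λΣtᵢ). Here n = 6 and Σtᵢ = 5.7 + 2.5 + 6.3 + 1.4 + 5.8 + 2.1 = 23.8.
Posterior ∝ λ^3e^(−2λ) · λ^6e^(−23.8λ) = λ^9e^(−25.8λ), i.e. Gamma(10, 25.8).
Mode = (a−1)/b = 9/25.8 ≈ 0.3488.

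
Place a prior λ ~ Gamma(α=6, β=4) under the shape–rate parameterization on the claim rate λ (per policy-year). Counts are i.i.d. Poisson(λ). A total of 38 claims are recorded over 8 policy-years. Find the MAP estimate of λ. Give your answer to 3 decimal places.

λ̂_MAP = 3.583

Σxᵢ = 38, n = 8.
Posterior ∝ λ^5e^(−4λ) · λ^38e^(−8λ) = λ^43e^(−12λ), i.e. Gamma(shape=44, rate=12).
The mode of a Gamma(a, b) with a ≥ 1 (shape–rate) is (a−1)/b = 43/12 ≈ 3.583.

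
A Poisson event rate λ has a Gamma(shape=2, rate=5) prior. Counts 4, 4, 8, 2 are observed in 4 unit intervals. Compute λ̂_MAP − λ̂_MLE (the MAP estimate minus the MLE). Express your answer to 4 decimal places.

Σxᵢ = 18. Posterior is Gamma(20, 9); MAP = (20−1)/9 = 19/9 ≈ 2.11111.
MLE = x̄ = 18/4 ≈ 4.50000.
Difference = 19/9 − 18/4 = -43/18 ≈ -2.3889.

MAP − MLE = -2.3889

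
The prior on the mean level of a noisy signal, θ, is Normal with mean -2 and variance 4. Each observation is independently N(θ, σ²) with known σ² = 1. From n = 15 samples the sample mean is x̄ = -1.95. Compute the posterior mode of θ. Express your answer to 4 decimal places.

n = 15, x̄ = -1.95.
For a Normal prior and Normal likelihood with known variance, the posterior is Normal; its mode equals its mean, the precision-weighted average.
Prior precision 1/σ₀² = 1/4 = 0.25; data precision n/σ² = 15/1 = 15.
θ̂ = (0.25·(-2) + 15·(-1.95)) / (0.25 + 15) = (-29.75)/15.25 = -119/61 ≈ -1.9508.

θ̂_MAP = -1.9508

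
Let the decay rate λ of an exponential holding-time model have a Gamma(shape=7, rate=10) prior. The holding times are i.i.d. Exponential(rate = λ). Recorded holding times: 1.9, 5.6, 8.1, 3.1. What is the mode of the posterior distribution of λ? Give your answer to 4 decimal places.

λ̂_MAP = 0.3484

The Exponential(rate=λ) likelihood is ∝ λ^n e^(−λΣtᵢ). Here n = 4 and Σtᵢ = 1.9 + 5.6 + 8.1 + 3.1 = 18.7.
Posterior ∝ λ^6e^(−10λ) · λ^4e^(−18.7λ) = λ^10e^(−28.7λ), i.e. Gamma(11, 28.7).
Mode = (a−1)/b = 10/28.7 ≈ 0.3484.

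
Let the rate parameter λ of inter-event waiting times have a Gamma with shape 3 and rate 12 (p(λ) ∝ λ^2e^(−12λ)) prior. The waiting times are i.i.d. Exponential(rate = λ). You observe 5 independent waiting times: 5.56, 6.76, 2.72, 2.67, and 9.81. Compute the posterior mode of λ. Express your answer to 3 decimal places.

The Exponential(rate=λ) likelihood is ∝ λ^n e^(−λΣtᵢ). Here n = 5 and Σtᵢ = 5.56 + 6.76 + 2.72 + 2.67 + 9.81 = 27.52.
Posterior ∝ λ^2e^(−12λ) · λ^5e^(−27.52λ) = λ^7e^(−39.52λ), i.e. Gamma(8, 39.52).
Mode = (a−1)/b = 7/39.52 ≈ 0.177.

λ̂_MAP = 0.177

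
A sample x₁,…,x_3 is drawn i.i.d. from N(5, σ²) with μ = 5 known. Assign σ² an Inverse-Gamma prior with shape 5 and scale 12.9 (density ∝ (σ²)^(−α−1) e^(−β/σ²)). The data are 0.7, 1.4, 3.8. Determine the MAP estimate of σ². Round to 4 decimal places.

Sum of squared deviations about the known mean: SS = (0.7−5)² + (1.4−5)² + (3.8−5)² = 32.89.
The Normal likelihood contributes (σ²)^(−n/2) exp(−SS/(2σ²)), so the posterior is Inverse-Gamma(α + n/2, β + SS/2) = Inverse-Gamma(6.5, 29.345).
The mode of Inverse-Gamma(a, b) is b/(a+1) = 29.345/7.5 ≈ 3.9127.

σ̂²_MAP = 3.9127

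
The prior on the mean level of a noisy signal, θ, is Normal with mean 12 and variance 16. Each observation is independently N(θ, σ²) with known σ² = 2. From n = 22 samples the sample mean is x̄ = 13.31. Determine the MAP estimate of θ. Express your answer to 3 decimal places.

θ̂_MAP = 13.303

n = 22, x̄ = 13.31.
For a Normal prior and Normal likelihood with known variance, the posterior is Normal; its mode equals its mean, the precision-weighted average.
Prior precision 1/σ₀² = 1/16 = 0.0625; data precision n/σ² = 22/2 = 11.
θ̂ = (0.0625·12 + 11·13.31) / (0.0625 + 11) = 147.16/11.0625 = 58864/4425 ≈ 13.303.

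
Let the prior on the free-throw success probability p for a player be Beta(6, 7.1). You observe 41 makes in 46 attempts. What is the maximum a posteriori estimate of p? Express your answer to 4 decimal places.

Prior: Beta(6, 7.1).
Data: 41 successes in 46 trials. The binomial likelihood contributes p^41(1−p)^5, so the posterior is Beta(6+41, 7.1+5) = Beta(47, 12.1).
For Beta(a, b) with a, b > 1 the mode is (a−1)/(a+b−2) = 46/57.1 ≈ 0.8056.

p̂_MAP = 0.8056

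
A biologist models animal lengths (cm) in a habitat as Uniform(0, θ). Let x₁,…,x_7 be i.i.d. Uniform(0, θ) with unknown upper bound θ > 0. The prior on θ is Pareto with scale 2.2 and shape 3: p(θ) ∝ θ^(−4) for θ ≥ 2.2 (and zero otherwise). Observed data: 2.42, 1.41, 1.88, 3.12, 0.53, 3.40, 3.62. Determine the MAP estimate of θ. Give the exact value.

The Uniform(0, θ) likelihood is θ^(−n) for θ ≥ max(xᵢ), zero otherwise. Here max(xᵢ) = 3.62.
Posterior ∝ θ^(−4) · θ^(−7) = θ^(−11) on θ ≥ max(2.2, 3.62) = 3.62.
This density is strictly decreasing in θ, so the posterior mode lies at the lower boundary of the support.

θ̂_MAP = 3.62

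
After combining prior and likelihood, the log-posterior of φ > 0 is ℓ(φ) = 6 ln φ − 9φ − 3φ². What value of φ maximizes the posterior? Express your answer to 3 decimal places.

φ̂_MAP = 0.500

ℓ'(φ) = 6/φ − 9 − 6φ. Setting this to zero and multiplying by φ: 6φ² + 9φ − 6 = 0.
φ = (−9 + √(9² + 4·6·6)) / (2·6) = (−9 + √225) / 12 = (−9 + 15)/12 = 1/2.
ℓ''(φ) = −6/φ² − 6 < 0, confirming a maximum.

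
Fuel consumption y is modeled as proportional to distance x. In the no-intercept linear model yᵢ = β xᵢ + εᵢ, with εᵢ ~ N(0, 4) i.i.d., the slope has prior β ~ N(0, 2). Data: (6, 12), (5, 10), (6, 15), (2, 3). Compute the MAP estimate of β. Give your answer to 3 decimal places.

log p(β | y) = −Σ(yᵢ − βxᵢ)²/(2·4) − β²/(2·2) + const.
Setting the derivative to zero: Σxᵢ(yᵢ − βxᵢ)/4 − β/2 = 0, so β = Σxᵢyᵢ / (Σxᵢ² + σ²/τ²).
Σxᵢyᵢ = 6·12 + 5·10 + 6·15 + 2·3 = 218; Σxᵢ² = 101; σ²/τ² = 2.
β̂_MAP = 218 / (101 + 2) = 218/103 ≈ 2.117.

β̂_MAP = 2.117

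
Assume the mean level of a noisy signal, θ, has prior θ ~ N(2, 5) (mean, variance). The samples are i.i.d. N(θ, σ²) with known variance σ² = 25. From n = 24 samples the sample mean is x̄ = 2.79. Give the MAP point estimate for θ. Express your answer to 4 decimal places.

θ̂_MAP = 2.6538

n = 24, x̄ = 2.79.
For a Normal prior and Normal likelihood with known variance, the posterior is Normal; its mode equals its mean, the precision-weighted average.
Prior precision 1/σ₀² = 1/5 = 0.2; data precision n/σ² = 24/25 = 0.96.
θ̂ = (0.2·2 + 0.96·2.79) / (0.2 + 0.96) = 3.0784/1.16 = 1924/725 ≈ 2.6538.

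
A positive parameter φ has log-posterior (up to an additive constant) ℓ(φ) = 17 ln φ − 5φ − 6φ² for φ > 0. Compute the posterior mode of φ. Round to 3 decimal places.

φ̂_MAP = 1.000

ℓ'(φ) = 17/φ − 5 − 12φ. Setting this to zero and multiplying by φ: 12φ² + 5φ − 17 = 0.
φ = (−5 + √(5² + 4·12·17)) / (2·12) = (−5 + √841) / 24 = (−5 + 29)/24 = 1.
ℓ''(φ) = −17/φ² − 12 < 0, confirming a maximum.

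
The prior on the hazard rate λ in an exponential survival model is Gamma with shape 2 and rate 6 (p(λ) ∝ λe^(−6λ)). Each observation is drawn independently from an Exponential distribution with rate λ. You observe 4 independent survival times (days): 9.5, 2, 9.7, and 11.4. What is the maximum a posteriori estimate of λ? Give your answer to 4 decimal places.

The Exponential(rate=λ) likelihood is ∝ λ^n e^(−λΣtᵢ). Here n = 4 and Σtᵢ = 9.5 + 2 + 9.7 + 11.4 = 32.6.
Posterior ∝ λe^(−6λ) · λ^4e^(−32.6λ) = λ^5e^(−38.6λ), i.e. Gamma(6, 38.6).
Mode = (a−1)/b = 5/38.6 ≈ 0.1295.

λ̂_MAP = 0.1295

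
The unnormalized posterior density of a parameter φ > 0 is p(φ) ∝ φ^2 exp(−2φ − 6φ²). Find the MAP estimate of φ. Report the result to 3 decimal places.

φ̂_MAP = 0.333

ℓ'(φ) = 2/φ − 2 − 12φ. Setting this to zero and multiplying by φ: 12φ² + 2φ − 2 = 0.
φ = (−2 + √(2² + 4·12·2)) / (2·12) = (−2 + √100) / 24 = (−2 + 10)/24 = 1/3.
ℓ''(φ) = −2/φ² − 12 < 0, confirming a maximum.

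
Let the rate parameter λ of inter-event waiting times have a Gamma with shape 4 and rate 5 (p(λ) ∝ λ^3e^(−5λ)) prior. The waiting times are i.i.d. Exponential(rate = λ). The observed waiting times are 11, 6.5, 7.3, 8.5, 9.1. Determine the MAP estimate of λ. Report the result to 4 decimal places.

λ̂_MAP = 0.1688

The Exponential(rate=λ) likelihood is ∝ λ^n e^(−λΣtᵢ). Here n = 5 and Σtᵢ = 11 + 6.5 + 7.3 + 8.5 + 9.1 = 42.4.
Posterior ∝ λ^3e^(−5λ) · λ^5e^(−42.4λ) = λ^8e^(−47.4λ), i.e. Gamma(9, 47.4).
Mode = (a−1)/b = 8/47.4 ≈ 0.1688.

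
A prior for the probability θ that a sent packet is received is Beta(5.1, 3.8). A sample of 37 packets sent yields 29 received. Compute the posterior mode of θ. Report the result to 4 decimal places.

Prior: Beta(5.1, 3.8).
Data: 29 successes in 37 trials. The binomial likelihood contributes θ^29(1−θ)^8, so the posterior is Beta(5.1+29, 3.8+8) = Beta(34.1, 11.8).
For Beta(a, b) with a, b > 1 the mode is (a−1)/(a+b−2) = 33.1/43.9 ≈ 0.7540.

θ̂_MAP = 0.7540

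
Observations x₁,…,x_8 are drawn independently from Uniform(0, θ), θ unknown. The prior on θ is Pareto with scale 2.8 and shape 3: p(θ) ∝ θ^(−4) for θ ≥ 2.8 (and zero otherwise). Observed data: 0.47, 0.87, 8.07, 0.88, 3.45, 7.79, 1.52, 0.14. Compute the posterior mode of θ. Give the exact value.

θ̂_MAP = 8.07

The Uniform(0, θ) likelihood is θ^(−n) for θ ≥ max(xᵢ), zero otherwise. Here max(xᵢ) = 8.07.
Posterior ∝ θ^(−4) · θ^(−8) = θ^(−12) on θ ≥ max(2.8, 8.07) = 8.07.
This density is strictly decreasing in θ, so the posterior mode lies at the lower boundary of the support.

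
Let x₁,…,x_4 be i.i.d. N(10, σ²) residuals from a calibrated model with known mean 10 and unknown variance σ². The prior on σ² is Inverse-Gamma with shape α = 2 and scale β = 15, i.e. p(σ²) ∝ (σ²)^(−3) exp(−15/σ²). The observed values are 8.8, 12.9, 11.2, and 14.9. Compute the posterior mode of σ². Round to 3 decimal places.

Sum of squared deviations about the known mean: SS = (8.8−10)² + (12.9−10)² + (11.2−10)² + (14.9−10)² = 35.3.
The Normal likelihood contributes (σ²)^(−n/2) exp(−SS/(2σ²)), so the posterior is Inverse-Gamma(α + n/2, β + SS/2) = Inverse-Gamma(4, 32.65).
The mode of Inverse-Gamma(a, b) is b/(a+1) = 32.65/5 ≈ 6.530.

σ̂²_MAP = 6.530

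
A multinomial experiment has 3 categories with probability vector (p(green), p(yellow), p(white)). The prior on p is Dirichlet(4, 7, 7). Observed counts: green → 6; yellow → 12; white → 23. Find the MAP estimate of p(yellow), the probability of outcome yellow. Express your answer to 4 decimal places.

The posterior is Dirichlet(αᵢ + nᵢ) = Dirichlet(10, 19, 30).
For a Dirichlet(a₁,…,a_K) with all aᵢ > 1, the mode has j-th component (aⱼ − 1)/(Σaᵢ − K).
Here Σaᵢ = 59 and K = 3, so p(yellow) = (19 − 1)/(59 − 3) = 18/56 ≈ 0.3214.

MAP estimate of p(yellow) = 0.3214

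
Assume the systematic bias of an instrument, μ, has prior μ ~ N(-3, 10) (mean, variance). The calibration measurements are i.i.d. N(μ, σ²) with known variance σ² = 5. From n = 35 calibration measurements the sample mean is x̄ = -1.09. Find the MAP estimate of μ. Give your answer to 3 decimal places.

n = 35, x̄ = -1.09.
For a Normal prior and Normal likelihood with known variance, the posterior is Normal; its mode equals its mean, the precision-weighted average.
Prior precision 1/σ₀² = 1/10 = 0.1; data precision n/σ² = 35/5 = 7.
μ̂ = (0.1·(-3) + 7·(-1.09)) / (0.1 + 7) = (-7.93)/7.1 = -793/710 ≈ -1.117.

μ̂_MAP = -1.117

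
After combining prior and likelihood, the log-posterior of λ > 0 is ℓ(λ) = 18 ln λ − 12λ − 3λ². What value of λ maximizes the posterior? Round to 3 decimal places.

λ̂_MAP = 1.000

ℓ'(λ) = 18/λ − 12 − 6λ. Setting this to zero and multiplying by λ: 6λ² + 12λ − 18 = 0.
λ = (−12 + √(12² + 4·6·18)) / (2·6) = (−12 + √576) / 12 = (−12 + 24)/12 = 1.
ℓ''(λ) = −18/λ² − 6 < 0, confirming a maximum.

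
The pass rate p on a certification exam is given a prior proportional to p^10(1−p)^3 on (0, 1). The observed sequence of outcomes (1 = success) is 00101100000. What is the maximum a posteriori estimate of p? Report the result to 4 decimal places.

p̂_MAP = 0.5417

The prior density ∝ p^10(1−p)^3 is the kernel of Beta(11, 4).
Data: 3 successes in 11 trials (from the sequence). The binomial likelihood contributes p^3(1−p)^8, so the posterior is Beta(11+3, 4+8) = Beta(14, 12).
For Beta(a, b) with a, b > 1 the mode is (a−1)/(a+b−2) = 13/24 ≈ 0.5417.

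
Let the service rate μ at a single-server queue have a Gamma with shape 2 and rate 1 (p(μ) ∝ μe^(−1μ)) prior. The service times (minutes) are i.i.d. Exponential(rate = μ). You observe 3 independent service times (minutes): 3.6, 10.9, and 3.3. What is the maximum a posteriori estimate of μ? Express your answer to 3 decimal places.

The Exponential(rate=μ) likelihood is ∝ μ^n e^(−μΣtᵢ). Here n = 3 and Σtᵢ = 3.6 + 10.9 + 3.3 = 17.8.
Posterior ∝ μe^(−1μ) · μ^3e^(−17.8μ) = μ^4e^(−18.8μ), i.e. Gamma(5, 18.8).
Mode = (a−1)/b = 4/18.8 ≈ 0.213.

μ̂_MAP = 0.213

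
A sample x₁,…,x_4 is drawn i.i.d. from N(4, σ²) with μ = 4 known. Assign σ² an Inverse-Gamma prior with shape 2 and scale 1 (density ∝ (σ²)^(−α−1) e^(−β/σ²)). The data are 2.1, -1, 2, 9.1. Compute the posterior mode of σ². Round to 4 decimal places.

σ̂²_MAP = 6.0620

Sum of squared deviations about the known mean: SS = (2.1−4)² + (-1−4)² + (2−4)² + (9.1−4)² = 58.62.
The Normal likelihood contributes (σ²)^(−n/2) exp(−SS/(2σ²)), so the posterior is Inverse-Gamma(α + n/2, β + SS/2) = Inverse-Gamma(4, 30.31).
The mode of Inverse-Gamma(a, b) is b/(a+1) = 30.31/5 ≈ 6.0620.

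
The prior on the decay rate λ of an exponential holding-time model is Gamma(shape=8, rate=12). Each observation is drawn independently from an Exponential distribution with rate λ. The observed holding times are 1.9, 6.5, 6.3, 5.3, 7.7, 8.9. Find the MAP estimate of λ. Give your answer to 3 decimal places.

λ̂_MAP = 0.267

The Exponential(rate=λ) likelihood is ∝ λ^n e^(−λΣtᵢ). Here n = 6 and Σtᵢ = 1.9 + 6.5 + 6.3 + 5.3 + 7.7 + 8.9 = 36.6.
Posterior ∝ λ^7e^(−12λ) · λ^6e^(−36.6λ) = λ^13e^(−48.6λ), i.e. Gamma(14, 48.6).
Mode = (a−1)/b = 13/48.6 ≈ 0.267.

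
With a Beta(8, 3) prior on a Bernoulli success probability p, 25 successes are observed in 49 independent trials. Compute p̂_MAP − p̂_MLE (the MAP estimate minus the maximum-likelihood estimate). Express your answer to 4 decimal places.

MAP − MLE = 0.0415

Posterior is Beta(33, 27); MAP = (33−1)/(60−2) = 32/58 ≈ 0.55172.
MLE ignores the prior: p̂_MLE = k/n = 25/49 ≈ 0.51020.
Difference = 32/58 − 25/49 = 59/1421 ≈ 0.0415.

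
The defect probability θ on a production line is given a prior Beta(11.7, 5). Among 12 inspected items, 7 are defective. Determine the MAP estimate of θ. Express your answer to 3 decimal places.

θ̂_MAP = 0.663

Prior: Beta(11.7, 5).
Data: 7 successes in 12 trials. The binomial likelihood contributes θ^7(1−θ)^5, so the posterior is Beta(11.7+7, 5+5) = Beta(18.7, 10).
For Beta(a, b) with a, b > 1 the mode is (a−1)/(a+b−2) = 17.7/26.7 ≈ 0.663.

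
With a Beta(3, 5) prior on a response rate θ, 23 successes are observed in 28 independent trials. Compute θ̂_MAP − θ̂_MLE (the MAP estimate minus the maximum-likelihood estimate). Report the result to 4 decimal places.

MAP − MLE = -0.0861

Posterior is Beta(26, 10); MAP = (26−1)/(36−2) = 25/34 ≈ 0.73529.
MLE ignores the prior: θ̂_MLE = k/n = 23/28 ≈ 0.82143.
Difference = 25/34 − 23/28 = -41/476 ≈ -0.0861.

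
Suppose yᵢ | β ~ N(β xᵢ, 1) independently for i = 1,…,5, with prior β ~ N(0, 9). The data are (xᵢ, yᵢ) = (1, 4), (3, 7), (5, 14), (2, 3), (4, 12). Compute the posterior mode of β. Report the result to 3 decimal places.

β̂_MAP = 2.704

log p(β | y) = −Σ(yᵢ − βxᵢ)²/(2·1) − β²/(2·9) + const.
Setting the derivative to zero: Σxᵢ(yᵢ − βxᵢ)/1 − β/9 = 0, so β = Σxᵢyᵢ / (Σxᵢ² + σ²/τ²).
Σxᵢyᵢ = 1·4 + 3·7 + 5·14 + 2·3 + 4·12 = 149; Σxᵢ² = 55; σ²/τ² = 1/9.
β̂_MAP = 149 / (55 + 1/9) = 149/(496/9) = 1341/496 ≈ 2.704.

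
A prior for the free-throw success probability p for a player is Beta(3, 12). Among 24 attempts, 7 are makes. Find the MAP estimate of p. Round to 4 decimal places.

Prior: Beta(3, 12).
Data: 7 successes in 24 trials. The binomial likelihood contributes p^7(1−p)^17, so the posterior is Beta(3+7, 12+17) = Beta(10, 29).
For Beta(a, b) with a, b > 1 the mode is (a−1)/(a+b−2) = 9/37 ≈ 0.2432.

p̂_MAP = 0.2432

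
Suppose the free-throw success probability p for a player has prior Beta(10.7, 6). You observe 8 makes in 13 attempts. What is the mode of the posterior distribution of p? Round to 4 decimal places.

p̂_MAP = 0.6390

Prior: Beta(10.7, 6).
Data: 8 successes in 13 trials. The binomial likelihood contributes p^8(1−p)^5, so the posterior is Beta(10.7+8, 6+5) = Beta(18.7, 11).
For Beta(a, b) with a, b > 1 the mode is (a−1)/(a+b−2) = 17.7/27.7 ≈ 0.6390.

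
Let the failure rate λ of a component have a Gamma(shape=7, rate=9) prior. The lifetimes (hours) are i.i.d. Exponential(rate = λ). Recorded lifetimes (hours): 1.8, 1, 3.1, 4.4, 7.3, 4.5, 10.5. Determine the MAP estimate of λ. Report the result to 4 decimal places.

The Exponential(rate=λ) likelihood is ∝ λ^n e^(−λΣtᵢ). Here n = 7 and Σtᵢ = 1.8 + 1 + 3.1 + 4.4 + 7.3 + 4.5 + 10.5 = 32.6.
Posterior ∝ λ^6e^(−9λ) · λ^7e^(−32.6λ) = λ^13e^(−41.6λ), i.e. Gamma(14, 41.6).
Mode = (a−1)/b = 13/41.6 ≈ 0.3125.

λ̂_MAP = 0.3125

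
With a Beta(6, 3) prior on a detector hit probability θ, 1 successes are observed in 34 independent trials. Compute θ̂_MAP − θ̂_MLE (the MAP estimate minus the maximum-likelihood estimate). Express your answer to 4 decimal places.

Posterior is Beta(7, 36); MAP = (7−1)/(43−2) = 6/41 ≈ 0.14634.
MLE ignores the prior: θ̂_MLE = k/n = 1/34 ≈ 0.02941.
Difference = 6/41 − 1/34 = 163/1394 ≈ 0.1169.

MAP − MLE = 0.1169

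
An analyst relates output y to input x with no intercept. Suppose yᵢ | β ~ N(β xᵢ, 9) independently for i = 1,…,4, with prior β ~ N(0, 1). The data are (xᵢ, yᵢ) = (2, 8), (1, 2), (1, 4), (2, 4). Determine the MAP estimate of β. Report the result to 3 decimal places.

log p(β | y) = −Σ(yᵢ − βxᵢ)²/(2·9) − β²/(2·1) + const.
Setting the derivative to zero: Σxᵢ(yᵢ − βxᵢ)/9 − β/1 = 0, so β = Σxᵢyᵢ / (Σxᵢ² + σ²/τ²).
Σxᵢyᵢ = 2·8 + 1·2 + 1·4 + 2·4 = 30; Σxᵢ² = 10; σ²/τ² = 9.
β̂_MAP = 30 / (10 + 9) = 30/19 ≈ 1.579.

β̂_MAP = 1.579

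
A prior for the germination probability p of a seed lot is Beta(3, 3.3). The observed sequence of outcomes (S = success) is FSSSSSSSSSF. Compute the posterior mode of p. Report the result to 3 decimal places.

p̂_MAP = 0.719

Prior: Beta(3, 3.3).
Data: 9 successes in 11 trials (from the sequence). The binomial likelihood contributes p^9(1−p)^2, so the posterior is Beta(3+9, 3.3+2) = Beta(12, 5.3).
For Beta(a, b) with a, b > 1 the mode is (a−1)/(a+b−2) = 11/15.3 ≈ 0.719.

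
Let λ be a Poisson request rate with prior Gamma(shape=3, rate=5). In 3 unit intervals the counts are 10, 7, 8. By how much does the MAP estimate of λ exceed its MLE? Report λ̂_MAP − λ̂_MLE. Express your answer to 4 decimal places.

MAP − MLE = -4.9583

Σxᵢ = 25. Posterior is Gamma(28, 8); MAP = (28−1)/8 = 27/8 ≈ 3.37500.
MLE = x̄ = 25/3 ≈ 8.33333.
Difference = 27/8 − 25/3 = -119/24 ≈ -4.9583.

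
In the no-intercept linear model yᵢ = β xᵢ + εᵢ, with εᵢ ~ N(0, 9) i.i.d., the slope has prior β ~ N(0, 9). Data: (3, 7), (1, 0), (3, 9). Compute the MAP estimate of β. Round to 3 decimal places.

β̂_MAP = 2.400

log p(β | y) = −Σ(yᵢ − βxᵢ)²/(2·9) − β²/(2·9) + const.
Setting the derivative to zero: Σxᵢ(yᵢ − βxᵢ)/9 − β/9 = 0, so β = Σxᵢyᵢ / (Σxᵢ² + σ²/τ²).
Σxᵢyᵢ = 3·7 + 1·0 + 3·9 = 48; Σxᵢ² = 19; σ²/τ² = 1.
β̂_MAP = 48 / (19 + 1) = 48/20 ≈ 2.400.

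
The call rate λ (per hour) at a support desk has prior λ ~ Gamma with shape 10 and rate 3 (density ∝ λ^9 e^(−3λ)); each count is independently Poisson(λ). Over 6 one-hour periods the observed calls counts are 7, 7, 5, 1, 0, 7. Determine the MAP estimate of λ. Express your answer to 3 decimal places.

Σxᵢ = 7+7+5+1+0+7 = 27, with n = 6.
Posterior ∝ λ^9e^(−3λ) · λ^27e^(−6λ) = λ^36e^(−9λ), i.e. Gamma(shape=37, rate=9).
The mode of a Gamma(a, b) with a ≥ 1 (shape–rate) is (a−1)/b = 36/9 ≈ 4.000.

λ̂_MAP = 4.000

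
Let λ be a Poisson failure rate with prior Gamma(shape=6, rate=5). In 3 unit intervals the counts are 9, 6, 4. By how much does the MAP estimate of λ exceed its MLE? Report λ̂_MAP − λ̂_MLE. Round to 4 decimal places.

MAP − MLE = -3.3333

Σxᵢ = 19. Posterior is Gamma(25, 8); MAP = (25−1)/8 = 24/8 ≈ 3.00000.
MLE = x̄ = 19/3 ≈ 6.33333.
Difference = 24/8 − 19/3 = -10/3 ≈ -3.3333.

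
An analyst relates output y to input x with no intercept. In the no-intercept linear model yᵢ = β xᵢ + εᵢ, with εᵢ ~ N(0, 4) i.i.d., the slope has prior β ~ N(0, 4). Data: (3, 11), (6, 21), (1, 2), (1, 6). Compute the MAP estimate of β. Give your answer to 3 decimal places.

log p(β | y) = −Σ(yᵢ − βxᵢ)²/(2·4) − β²/(2·4) + const.
Setting the derivative to zero: Σxᵢ(yᵢ − βxᵢ)/4 − β/4 = 0, so β = Σxᵢyᵢ / (Σxᵢ² + σ²/τ²).
Σxᵢyᵢ = 3·11 + 6·21 + 1·2 + 1·6 = 167; Σxᵢ² = 47; σ²/τ² = 1.
β̂_MAP = 167 / (47 + 1) = 167/48 ≈ 3.479.

β̂_MAP = 3.479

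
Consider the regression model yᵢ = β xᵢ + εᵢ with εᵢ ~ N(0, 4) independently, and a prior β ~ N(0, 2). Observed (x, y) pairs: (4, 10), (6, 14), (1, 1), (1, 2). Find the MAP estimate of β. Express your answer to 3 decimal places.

β̂_MAP = 2.268

log p(β | y) = −Σ(yᵢ − βxᵢ)²/(2·4) − β²/(2·2) + const.
Setting the derivative to zero: Σxᵢ(yᵢ − βxᵢ)/4 − β/2 = 0, so β = Σxᵢyᵢ / (Σxᵢ² + σ²/τ²).
Σxᵢyᵢ = 4·10 + 6·14 + 1·1 + 1·2 = 127; Σxᵢ² = 54; σ²/τ² = 2.
β̂_MAP = 127 / (54 + 2) = 127/56 ≈ 2.268.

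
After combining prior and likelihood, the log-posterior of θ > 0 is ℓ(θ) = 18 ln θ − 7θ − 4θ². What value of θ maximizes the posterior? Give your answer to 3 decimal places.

θ̂_MAP = 1.125

ℓ'(θ) = 18/θ − 7 − 8θ. Setting this to zero and multiplying by θ: 8θ² + 7θ − 18 = 0.
θ = (−7 + √(7² + 4·8·18)) / (2·8) = (−7 + √625) / 16 = (−7 + 25)/16 = 9/8.
ℓ''(θ) = −18/θ² − 8 < 0, confirming a maximum.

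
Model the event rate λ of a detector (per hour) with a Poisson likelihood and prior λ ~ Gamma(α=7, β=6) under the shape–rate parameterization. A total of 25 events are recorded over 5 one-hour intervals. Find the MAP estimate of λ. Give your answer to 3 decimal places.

Σxᵢ = 25, n = 5.
Posterior ∝ λ^6e^(−6λ) · λ^25e^(−5λ) = λ^31e^(−11λ), i.e. Gamma(shape=32, rate=11).
The mode of a Gamma(a, b) with a ≥ 1 (shape–rate) is (a−1)/b = 31/11 ≈ 2.818.

λ̂_MAP = 2.818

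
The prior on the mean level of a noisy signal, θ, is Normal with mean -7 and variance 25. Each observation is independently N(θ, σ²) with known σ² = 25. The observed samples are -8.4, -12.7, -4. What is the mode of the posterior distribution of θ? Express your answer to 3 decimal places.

n = 3; x̄ = ((-8.4) + (-12.7) + (-4))/3 = -25.1/3 = -251/30 ≈ -8.3667.
For a Normal prior and Normal likelihood with known variance, the posterior is Normal; its mode equals its mean, the precision-weighted average.
Prior precision 1/σ₀² = 1/25 = 0.04; data precision n/σ² = 3/25 = 0.12.
θ̂ = (0.04·(-7) + 0.12·(-251/30)) / (0.04 + 0.12) = (-1.284)/0.16 = -8.025.

θ̂_MAP = -8.025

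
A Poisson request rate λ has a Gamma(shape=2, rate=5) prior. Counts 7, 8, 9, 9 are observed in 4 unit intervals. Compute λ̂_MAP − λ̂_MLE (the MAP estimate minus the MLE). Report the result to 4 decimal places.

Σxᵢ = 33. Posterior is Gamma(35, 9); MAP = (35−1)/9 = 34/9 ≈ 3.77778.
MLE = x̄ = 33/4 ≈ 8.25000.
Difference = 34/9 − 33/4 = -161/36 ≈ -4.4722.

MAP − MLE = -4.4722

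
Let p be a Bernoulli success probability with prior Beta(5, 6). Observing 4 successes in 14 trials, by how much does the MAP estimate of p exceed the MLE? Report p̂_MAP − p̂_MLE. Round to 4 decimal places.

MAP − MLE = 0.0621

Posterior is Beta(9, 16); MAP = (9−1)/(25−2) = 8/23 ≈ 0.34783.
MLE ignores the prior: p̂_MLE = k/n = 4/14 ≈ 0.28571.
Difference = 8/23 − 4/14 = 10/161 ≈ 0.0621.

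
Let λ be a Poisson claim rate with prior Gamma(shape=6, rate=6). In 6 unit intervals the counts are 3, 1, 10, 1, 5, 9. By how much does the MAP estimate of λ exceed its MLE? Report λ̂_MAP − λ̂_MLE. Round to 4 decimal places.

Σxᵢ = 29. Posterior is Gamma(35, 12); MAP = (35−1)/12 = 34/12 ≈ 2.83333.
MLE = x̄ = 29/6 ≈ 4.83333.
Difference = 34/12 − 29/6 = -2 ≈ -2.0000.

MAP − MLE = -2.0000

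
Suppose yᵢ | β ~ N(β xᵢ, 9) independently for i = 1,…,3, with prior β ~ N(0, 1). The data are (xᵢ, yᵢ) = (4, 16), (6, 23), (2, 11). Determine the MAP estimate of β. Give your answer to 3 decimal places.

β̂_MAP = 3.446

log p(β | y) = −Σ(yᵢ − βxᵢ)²/(2·9) − β²/(2·1) + const.
Setting the derivative to zero: Σxᵢ(yᵢ − βxᵢ)/9 − β/1 = 0, so β = Σxᵢyᵢ / (Σxᵢ² + σ²/τ²).
Σxᵢyᵢ = 4·16 + 6·23 + 2·11 = 224; Σxᵢ² = 56; σ²/τ² = 9.
β̂_MAP = 224 / (56 + 9) = 224/65 ≈ 3.446.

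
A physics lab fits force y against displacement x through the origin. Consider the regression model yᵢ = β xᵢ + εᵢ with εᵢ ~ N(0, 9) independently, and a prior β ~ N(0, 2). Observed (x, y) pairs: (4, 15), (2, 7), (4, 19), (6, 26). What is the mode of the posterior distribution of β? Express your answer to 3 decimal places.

β̂_MAP = 4.000

log p(β | y) = −Σ(yᵢ − βxᵢ)²/(2·9) − β²/(2·2) + const.
Setting the derivative to zero: Σxᵢ(yᵢ − βxᵢ)/9 − β/2 = 0, so β = Σxᵢyᵢ / (Σxᵢ² + σ²/τ²).
Σxᵢyᵢ = 4·15 + 2·7 + 4·19 + 6·26 = 306; Σxᵢ² = 72; σ²/τ² = 4.5.
β̂_MAP = 306 / (72 + 4.5) = 306/76.5 ≈ 4.000.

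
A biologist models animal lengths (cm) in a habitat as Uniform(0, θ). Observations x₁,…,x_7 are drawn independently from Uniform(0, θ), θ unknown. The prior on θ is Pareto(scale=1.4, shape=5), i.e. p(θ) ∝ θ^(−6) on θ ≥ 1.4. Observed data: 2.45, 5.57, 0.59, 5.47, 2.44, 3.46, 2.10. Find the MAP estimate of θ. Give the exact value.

The Uniform(0, θ) likelihood is θ^(−n) for θ ≥ max(xᵢ), zero otherwise. Here max(xᵢ) = 5.57.
Posterior ∝ θ^(−6) · θ^(−7) = θ^(−13) on θ ≥ max(1.4, 5.57) = 5.57.
This density is strictly decreasing in θ, so the posterior mode lies at the lower boundary of the support.

θ̂_MAP = 5.57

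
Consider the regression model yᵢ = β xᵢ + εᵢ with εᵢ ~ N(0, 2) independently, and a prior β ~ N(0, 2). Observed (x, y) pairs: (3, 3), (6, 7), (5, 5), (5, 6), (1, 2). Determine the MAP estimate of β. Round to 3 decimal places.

β̂_MAP = 1.113

log p(β | y) = −Σ(yᵢ − βxᵢ)²/(2·2) − β²/(2·2) + const.
Setting the derivative to zero: Σxᵢ(yᵢ − βxᵢ)/2 − β/2 = 0, so β = Σxᵢyᵢ / (Σxᵢ² + σ²/τ²).
Σxᵢyᵢ = 3·3 + 6·7 + 5·5 + 5·6 + 1·2 = 108; Σxᵢ² = 96; σ²/τ² = 1.
β̂_MAP = 108 / (96 + 1) = 108/97 ≈ 1.113.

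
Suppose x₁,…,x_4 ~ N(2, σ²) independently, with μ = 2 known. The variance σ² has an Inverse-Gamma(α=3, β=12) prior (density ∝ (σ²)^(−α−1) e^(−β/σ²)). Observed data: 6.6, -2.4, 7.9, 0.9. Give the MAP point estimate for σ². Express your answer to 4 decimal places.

Sum of squared deviations about the known mean: SS = (6.6−2)² + (-2.4−2)² + (7.9−2)² + (0.9−2)² = 76.54.
The Normal likelihood contributes (σ²)^(−n/2) exp(−SS/(2σ²)), so the posterior is Inverse-Gamma(α + n/2, β + SS/2) = Inverse-Gamma(5, 50.27).
The mode of Inverse-Gamma(a, b) is b/(a+1) = 50.27/6 ≈ 8.3783.

σ̂²_MAP = 8.3783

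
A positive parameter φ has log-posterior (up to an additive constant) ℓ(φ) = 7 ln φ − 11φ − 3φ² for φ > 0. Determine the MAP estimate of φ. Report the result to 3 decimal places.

φ̂_MAP = 0.500

ℓ'(φ) = 7/φ − 11 − 6φ. Setting this to zero and multiplying by φ: 6φ² + 11φ − 7 = 0.
φ = (−11 + √(11² + 4·6·7)) / (2·6) = (−11 + √289) / 12 = (−11 + 17)/12 = 1/2.
ℓ''(φ) = −7/φ² − 6 < 0, confirming a maximum.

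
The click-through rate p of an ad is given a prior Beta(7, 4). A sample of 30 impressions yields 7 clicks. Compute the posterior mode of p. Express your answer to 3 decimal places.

Prior: Beta(7, 4).
Data: 7 successes in 30 trials. The binomial likelihood contributes p^7(1−p)^23, so the posterior is Beta(7+7, 4+23) = Beta(14, 27).
For Beta(a, b) with a, b > 1 the mode is (a−1)/(a+b−2) = 13/39 ≈ 0.333.

p̂_MAP = 0.333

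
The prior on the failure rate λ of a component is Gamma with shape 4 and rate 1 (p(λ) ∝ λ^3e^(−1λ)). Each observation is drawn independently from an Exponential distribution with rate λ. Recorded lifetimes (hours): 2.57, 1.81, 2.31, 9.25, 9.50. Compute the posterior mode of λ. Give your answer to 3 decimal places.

λ̂_MAP = 0.303

The Exponential(rate=λ) likelihood is ∝ λ^n e^(−λΣtᵢ). Here n = 5 and Σtᵢ = 2.57 + 1.81 + 2.31 + 9.25 + 9.50 = 25.44.
Posterior ∝ λ^3e^(−1λ) · λ^5e^(−25.44λ) = λ^8e^(−26.44λ), i.e. Gamma(9, 26.44).
Mode = (a−1)/b = 8/26.44 ≈ 0.303.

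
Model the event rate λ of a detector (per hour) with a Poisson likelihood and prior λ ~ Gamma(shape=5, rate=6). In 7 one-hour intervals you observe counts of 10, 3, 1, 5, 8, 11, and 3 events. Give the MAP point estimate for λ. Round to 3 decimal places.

Σxᵢ = 10+3+1+5+8+11+3 = 41, with n = 7.
Posterior ∝ λ^4e^(−6λ) · λ^41e^(−7λ) = λ^45e^(−13λ), i.e. Gamma(shape=46, rate=13).
The mode of a Gamma(a, b) with a ≥ 1 (shape–rate) is (a−1)/b = 45/13 ≈ 3.462.

λ̂_MAP = 3.462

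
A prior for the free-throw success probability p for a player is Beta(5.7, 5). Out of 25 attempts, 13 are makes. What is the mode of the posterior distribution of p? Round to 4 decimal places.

Prior: Beta(5.7, 5).
Data: 13 successes in 25 trials. The binomial likelihood contributes p^13(1−p)^12, so the posterior is Beta(5.7+13, 5+12) = Beta(18.7, 17).
For Beta(a, b) with a, b > 1 the mode is (a−1)/(a+b−2) = 17.7/33.7 ≈ 0.5252.

p̂_MAP = 0.5252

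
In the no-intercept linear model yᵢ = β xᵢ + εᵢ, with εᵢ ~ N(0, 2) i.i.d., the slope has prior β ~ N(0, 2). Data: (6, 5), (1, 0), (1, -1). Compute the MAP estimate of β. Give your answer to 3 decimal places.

log p(β | y) = −Σ(yᵢ − βxᵢ)²/(2·2) − β²/(2·2) + const.
Setting the derivative to zero: Σxᵢ(yᵢ − βxᵢ)/2 − β/2 = 0, so β = Σxᵢyᵢ / (Σxᵢ² + σ²/τ²).
Σxᵢyᵢ = 6·5 + 1·0 + 1·(-1) = 29; Σxᵢ² = 38; σ²/τ² = 1.
β̂_MAP = 29 / (38 + 1) = 29/39 ≈ 0.744.

β̂_MAP = 0.744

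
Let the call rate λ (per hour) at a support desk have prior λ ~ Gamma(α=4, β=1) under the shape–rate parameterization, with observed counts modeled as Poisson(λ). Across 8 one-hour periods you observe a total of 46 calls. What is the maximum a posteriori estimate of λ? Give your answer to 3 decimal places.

Σxᵢ = 46, n = 8.
Posterior ∝ λ^3e^(−1λ) · λ^46e^(−8λ) = λ^49e^(−9λ), i.e. Gamma(shape=50, rate=9).
The mode of a Gamma(a, b) with a ≥ 1 (shape–rate) is (a−1)/b = 49/9 ≈ 5.444.

λ̂_MAP = 5.444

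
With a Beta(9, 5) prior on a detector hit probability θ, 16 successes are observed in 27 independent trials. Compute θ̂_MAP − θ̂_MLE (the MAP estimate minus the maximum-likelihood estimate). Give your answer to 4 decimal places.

Posterior is Beta(25, 16); MAP = (25−1)/(41−2) = 24/39 ≈ 0.61538.
MLE ignores the prior: θ̂_MLE = k/n = 16/27 ≈ 0.59259.
Difference = 24/39 − 16/27 = 8/351 ≈ 0.0228.

MAP − MLE = 0.0228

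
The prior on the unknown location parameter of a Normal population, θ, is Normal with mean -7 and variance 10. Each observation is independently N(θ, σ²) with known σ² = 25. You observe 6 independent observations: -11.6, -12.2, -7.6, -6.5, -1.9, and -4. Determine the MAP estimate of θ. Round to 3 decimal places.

θ̂_MAP = -7.212

n = 6; x̄ = ((-11.6) + (-12.2) + (-7.6) + (-6.5) + (-1.9) + (-4))/6 = -43.8/6 = -7.3.
For a Normal prior and Normal likelihood with known variance, the posterior is Normal; its mode equals its mean, the precision-weighted average.
Prior precision 1/σ₀² = 1/10 = 0.1; data precision n/σ² = 6/25 = 0.24.
θ̂ = (0.1·(-7) + 0.24·(-7.3)) / (0.1 + 0.24) = (-2.452)/0.34 = -613/85 ≈ -7.212.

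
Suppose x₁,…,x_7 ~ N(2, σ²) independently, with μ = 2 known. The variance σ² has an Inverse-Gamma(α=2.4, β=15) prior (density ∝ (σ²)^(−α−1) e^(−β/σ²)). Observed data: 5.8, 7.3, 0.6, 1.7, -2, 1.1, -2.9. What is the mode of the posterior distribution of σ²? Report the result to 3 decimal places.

σ̂²_MAP = 8.362

Sum of squared deviations about the known mean: SS = (5.8−2)² + (7.3−2)² + (0.6−2)² + (1.7−2)² + (-2−2)² + (1.1−2)² + (-2.9−2)² = 85.4.
The Normal likelihood contributes (σ²)^(−n/2) exp(−SS/(2σ²)), so the posterior is Inverse-Gamma(α + n/2, β + SS/2) = Inverse-Gamma(5.9, 57.7).
The mode of Inverse-Gamma(a, b) is b/(a+1) = 57.7/6.9 ≈ 8.362.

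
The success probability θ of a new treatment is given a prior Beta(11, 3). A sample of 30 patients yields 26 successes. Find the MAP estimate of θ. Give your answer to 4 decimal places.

θ̂_MAP = 0.8571

Prior: Beta(11, 3).
Data: 26 successes in 30 trials. The binomial likelihood contributes θ^26(1−θ)^4, so the posterior is Beta(11+26, 3+4) = Beta(37, 7).
For Beta(a, b) with a, b > 1 the mode is (a−1)/(a+b−2) = 36/42 ≈ 0.8571.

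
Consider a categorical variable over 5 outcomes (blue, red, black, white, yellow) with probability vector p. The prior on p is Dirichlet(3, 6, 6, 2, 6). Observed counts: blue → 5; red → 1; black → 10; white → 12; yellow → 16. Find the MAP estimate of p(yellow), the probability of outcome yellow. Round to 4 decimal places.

The posterior is Dirichlet(αᵢ + nᵢ) = Dirichlet(8, 7, 16, 14, 22).
For a Dirichlet(a₁,…,a_K) with all aᵢ > 1, the mode has j-th component (aⱼ − 1)/(Σaᵢ − K).
Here Σaᵢ = 67 and K = 5, so p(yellow) = (22 − 1)/(67 − 5) = 21/62 ≈ 0.3387.

MAP estimate of p(yellow) = 0.3387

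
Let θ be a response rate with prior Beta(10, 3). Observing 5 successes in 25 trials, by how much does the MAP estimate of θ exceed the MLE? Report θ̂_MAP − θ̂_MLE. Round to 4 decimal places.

Posterior is Beta(15, 23); MAP = (15−1)/(38−2) = 14/36 ≈ 0.38889.
MLE ignores the prior: θ̂_MLE = k/n = 5/25 ≈ 0.20000.
Difference = 14/36 − 5/25 = 17/90 ≈ 0.1889.

MAP − MLE = 0.1889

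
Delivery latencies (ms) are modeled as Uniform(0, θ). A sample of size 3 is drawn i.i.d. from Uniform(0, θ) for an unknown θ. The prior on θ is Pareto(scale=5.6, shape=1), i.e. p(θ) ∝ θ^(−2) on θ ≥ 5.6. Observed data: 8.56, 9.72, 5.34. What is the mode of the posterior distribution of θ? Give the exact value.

The Uniform(0, θ) likelihood is θ^(−n) for θ ≥ max(xᵢ), zero otherwise. Here max(xᵢ) = 9.72.
Posterior ∝ θ^(−2) · θ^(−3) = θ^(−5) on θ ≥ max(5.6, 9.72) = 9.72.
This density is strictly decreasing in θ, so the posterior mode lies at the lower boundary of the support.

θ̂_MAP = 9.72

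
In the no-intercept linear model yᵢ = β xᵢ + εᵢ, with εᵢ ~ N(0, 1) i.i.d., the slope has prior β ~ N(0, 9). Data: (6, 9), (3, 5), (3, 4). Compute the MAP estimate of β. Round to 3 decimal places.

β̂_MAP = 1.497

log p(β | y) = −Σ(yᵢ − βxᵢ)²/(2·1) − β²/(2·9) + const.
Setting the derivative to zero: Σxᵢ(yᵢ − βxᵢ)/1 − β/9 = 0, so β = Σxᵢyᵢ / (Σxᵢ² + σ²/τ²).
Σxᵢyᵢ = 6·9 + 3·5 + 3·4 = 81; Σxᵢ² = 54; σ²/τ² = 1/9.
β̂_MAP = 81 / (54 + 1/9) = 81/(487/9) = 729/487 ≈ 1.497.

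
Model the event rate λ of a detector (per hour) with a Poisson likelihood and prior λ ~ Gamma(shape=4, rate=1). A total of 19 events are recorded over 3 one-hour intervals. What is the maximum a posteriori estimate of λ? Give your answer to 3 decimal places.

Σxᵢ = 19, n = 3.
Posterior ∝ λ^3e^(−1λ) · λ^19e^(−3λ) = λ^22e^(−4λ), i.e. Gamma(shape=23, rate=4).
The mode of a Gamma(a, b) with a ≥ 1 (shape–rate) is (a−1)/b = 22/4 ≈ 5.500.

λ̂_MAP = 5.500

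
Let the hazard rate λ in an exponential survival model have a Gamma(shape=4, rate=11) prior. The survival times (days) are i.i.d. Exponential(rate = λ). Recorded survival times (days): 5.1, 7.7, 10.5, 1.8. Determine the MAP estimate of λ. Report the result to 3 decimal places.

The Exponential(rate=λ) likelihood is ∝ λ^n e^(−λΣtᵢ). Here n = 4 and Σtᵢ = 5.1 + 7.7 + 10.5 + 1.8 = 25.1.
Posterior ∝ λ^3e^(−11λ) · λ^4e^(−25.1λ) = λ^7e^(−36.1λ), i.e. Gamma(8, 36.1).
Mode = (a−1)/b = 7/36.1 ≈ 0.194.

λ̂_MAP = 0.194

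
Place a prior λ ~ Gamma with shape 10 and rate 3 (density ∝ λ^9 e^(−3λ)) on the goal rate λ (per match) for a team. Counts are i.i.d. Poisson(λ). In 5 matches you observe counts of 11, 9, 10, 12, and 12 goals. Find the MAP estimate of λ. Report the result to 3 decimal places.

Σxᵢ = 11+9+10+12+12 = 54, with n = 5.
Posterior ∝ λ^9e^(−3λ) · λ^54e^(−5λ) = λ^63e^(−8λ), i.e. Gamma(shape=64, rate=8).
The mode of a Gamma(a, b) with a ≥ 1 (shape–rate) is (a−1)/b = 63/8 ≈ 7.875.

λ̂_MAP = 7.875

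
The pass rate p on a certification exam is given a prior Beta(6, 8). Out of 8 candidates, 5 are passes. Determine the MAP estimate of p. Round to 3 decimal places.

Prior: Beta(6, 8).
Data: 5 successes in 8 trials. The binomial likelihood contributes p^5(1−p)^3, so the posterior is Beta(6+5, 8+3) = Beta(11, 11).
For Beta(a, b) with a, b > 1 the mode is (a−1)/(a+b−2) = 10/20 ≈ 0.500.

p̂_MAP = 0.500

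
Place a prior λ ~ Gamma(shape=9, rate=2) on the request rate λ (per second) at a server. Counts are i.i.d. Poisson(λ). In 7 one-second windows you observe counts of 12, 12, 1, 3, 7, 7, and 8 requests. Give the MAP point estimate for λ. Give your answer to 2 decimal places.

λ̂_MAP = 6.44

Σxᵢ = 12+12+1+3+7+7+8 = 50, with n = 7.
Posterior ∝ λ^8e^(−2λ) · λ^50e^(−7λ) = λ^58e^(−9λ), i.e. Gamma(shape=59, rate=9).
The mode of a Gamma(a, b) with a ≥ 1 (shape–rate) is (a−1)/b = 58/9 ≈ 6.44.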